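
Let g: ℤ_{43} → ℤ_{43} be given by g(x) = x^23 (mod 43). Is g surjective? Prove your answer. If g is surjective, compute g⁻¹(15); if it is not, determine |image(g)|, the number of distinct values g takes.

31

Since 43 is prime, the nonzero elements of ℤ_{43} form a cyclic group of order 42.
As gcd(23, 42) = 1, raising to the 23rd power is a bijection on this group: if a^23 ≡ b^23 then (ab^{−1})^23 = 1, and the only element of order dividing gcd(23, 42) = 1 is 1, so a = b.
With g(0) = 0 this makes g injective on all of ℤ_{43}, hence bijective (finite equal-size domain and codomain). In particular g is surjective.
Since g is surjective, we find the preimage of 15. The inverse of x ↦ x^23 on (ℤ_{43})^× is x ↦ x^11, because 23·11 = 253 = 6·42 + 1 ≡ 1 (mod 42) and x^{42} = 1 for x ≠ 0 (Fermat). So g⁻¹(15) = 15^11 mod 43.
Repeated squaring mod 43: 15^1 ≡ 15, 15^2 ≡ 15² = 225 ≡ 10, 15^4 ≡ 10² = 100 ≡ 14, 15^8 ≡ 14² = 196 ≡ 24. Since 11 = 8 + 2 + 1, 15^11 ≡ 24·10·15: 24·10 = 240 ≡ 25, then 25·15 = 375 ≡ 31. So 15^11 ≡ 31 (mod 43).
Hence g⁻¹(15) = 31.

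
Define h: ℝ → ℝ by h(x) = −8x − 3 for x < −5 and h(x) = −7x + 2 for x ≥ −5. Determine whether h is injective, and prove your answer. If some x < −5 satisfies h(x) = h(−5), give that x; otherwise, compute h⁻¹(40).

Both pieces are strictly decreasing (slopes −8 and −7), so each is injective on its own interval.
The left piece maps (−∞, −5) onto (37, ∞); the right piece maps [−5, ∞) onto (−∞, 37].
These images are disjoint, so no value is attained by both pieces. Thus h is injective.
Because the two images are disjoint, no x < −5 has h(x) = h(−5), so we compute h⁻¹(40): 40 lies in (37, ∞), so solve −8x − 3 = 40: x = (40 + 3)/(−8) = −43/8.

-43/8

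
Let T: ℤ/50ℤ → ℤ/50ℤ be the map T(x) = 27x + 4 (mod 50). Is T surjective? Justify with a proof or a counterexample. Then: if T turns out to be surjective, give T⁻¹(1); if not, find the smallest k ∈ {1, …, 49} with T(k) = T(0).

Recall that surjectivity means every element of the codomain has a preimage under T.
Since gcd(27, 50) = 1, 27 is invertible modulo 50. Euclid's algorithm: 50 = 1·27 + 23, 27 = 1·23 + 4, 23 = 5·4 + 3, 4 = 1·3 + 1; back-substituting gives 1 = 13·27 − 7·50, so 27⁻¹ ≡ 13 (mod 50).
Then y ↦ 13(y − 4) is a two-sided inverse to T, so every y ∈ ℤ/50ℤ has a preimage.
Thus T is surjective.
Since T is surjective, we compute T⁻¹(1): solve 27x + 4 ≡ 1 (mod 50), i.e. 27x ≡ 47 (mod 50).
Multiplying by 27⁻¹ = 13 gives x ≡ 13·47 = 611 = 12·50 + 11 ≡ 11 (mod 50).
Check: T(11) = 27·11 + 4 = 301 = 6·50 + 1 ≡ 1 (mod 50).

11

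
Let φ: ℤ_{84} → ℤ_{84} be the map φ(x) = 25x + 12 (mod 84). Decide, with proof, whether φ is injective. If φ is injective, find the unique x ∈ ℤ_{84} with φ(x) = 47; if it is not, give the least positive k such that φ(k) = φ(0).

35

Suppose φ(x_1) = φ(x_2) in ℤ_{84}. Then 25x_1 + 12 ≡ 25x_2 + 12 (mod 84), hence 25(x_1 − x_2) ≡ 0 (mod 84).
Since gcd(25, 84) = 1, 25 is invertible modulo 84, thus x_1 − x_2 ≡ 0 (mod 84), i.e. x_1 = x_2.
Therefore φ is injective.
We now compute 25⁻¹ mod 84 explicitly. Euclid's algorithm: 84 = 3·25 + 9, 25 = 2·9 + 7, 9 = 1·7 + 2, 7 = 3·2 + 1; back-substituting gives 1 = 37·25 − 11·84, so 25⁻¹ ≡ 37 (mod 84).
Since φ is injective, we compute φ⁻¹(47): solve 25x + 12 ≡ 47 (mod 84), i.e. 25x ≡ 35 (mod 84).
Multiplying by 25⁻¹ = 37 gives x ≡ 37·35 = 1295 = 15·84 + 35 ≡ 35 (mod 84).
Check: φ(35) = 25·35 + 12 = 887 = 10·84 + 47 ≡ 47 (mod 84).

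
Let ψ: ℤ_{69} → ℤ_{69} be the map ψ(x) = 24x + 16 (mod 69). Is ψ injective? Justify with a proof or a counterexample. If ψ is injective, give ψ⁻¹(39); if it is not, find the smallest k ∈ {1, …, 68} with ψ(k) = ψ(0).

We have gcd(24, 69) = 3 > 1. Taking a = 0 and b = 23: ψ(0) = 16 and ψ(23) = 24·23 + 16 = 568 ≡ 16 (mod 69).
So ψ(0) = ψ(23) while 0 ≠ 23, so ψ is not injective.
Since ψ is not injective, we find the least positive k with ψ(k) = ψ(0): this means 24k ≡ 0 (mod 69), i.e. 69 ∣ 24k. Since gcd(24, 69) = 3, dividing through by 3 this holds exactly when 23 ∣ 8k, and as gcd(8, 23) = 1, exactly when 23 ∣ k.
The smallest positive such k is 23.

23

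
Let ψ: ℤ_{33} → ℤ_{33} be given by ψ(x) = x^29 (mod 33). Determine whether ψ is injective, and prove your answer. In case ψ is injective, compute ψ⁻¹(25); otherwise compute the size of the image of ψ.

4

Computing x^29 mod 33 for each x (by repeated squaring, reducing mod 33 at every step), the values ψ(0), ψ(1), …, ψ(32) are: 0, 1, 17, 15, 25, 20, 24, 19, 29, 27, 10, 11, 12, 28, 26, 3, 31, 2, 30, 7, 5, 21, 22, 23, 6, 4, 14, 9, 13, 8, 18, 16, 32.
Every element of ℤ_{33} appears exactly once in this list, so ψ is a bijection, and in particular injective.
Since ψ is injective, we read off the preimage of 25 from the same table: ψ(4) = 25, so ψ⁻¹(25) = 4.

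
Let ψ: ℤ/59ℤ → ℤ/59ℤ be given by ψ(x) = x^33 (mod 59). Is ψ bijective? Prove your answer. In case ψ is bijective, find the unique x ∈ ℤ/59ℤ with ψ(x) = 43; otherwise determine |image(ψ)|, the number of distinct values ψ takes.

2

Since 59 is prime, the nonzero elements of ℤ/59ℤ form a cyclic group of order 58.
As gcd(33, 58) = 1, raising to the 33rd power is a bijection on this group: if u^33 ≡ v^33 then (uv^{−1})^33 = 1, and the only element of order dividing gcd(33, 58) = 1 is 1, so u = v.
With ψ(0) = 0 this makes ψ injective on all of ℤ/59ℤ, hence bijective (finite equal-size domain and codomain). In particular ψ is bijective.
Since ψ is bijective, we find the preimage of 43. The inverse of x ↦ x^33 on (ℤ/59ℤ)^× is x ↦ x^51, because 33·51 = 1683 = 29·58 + 1 ≡ 1 (mod 58) and x^{58} = 1 for x ≠ 0 (Fermat). So ψ⁻¹(43) = 43^51 mod 59.
Repeated squaring mod 59: 43^1 ≡ 43, 43^2 ≡ 43² = 1849 ≡ 20, 43^4 ≡ 20² = 400 ≡ 46, 43^8 ≡ 46² = 2116 ≡ 51, 43^16 ≡ 51² = 2601 ≡ 5, 43^32 ≡ 5² = 25. Since 51 = 32 + 16 + 2 + 1, 43^51 ≡ 25·5·20·43: 25·5 = 125 ≡ 7, then 7·20 = 140 ≡ 22, then 22·43 = 946 ≡ 2. So 43^51 ≡ 2 (mod 59).
Hence ψ⁻¹(43) = 2.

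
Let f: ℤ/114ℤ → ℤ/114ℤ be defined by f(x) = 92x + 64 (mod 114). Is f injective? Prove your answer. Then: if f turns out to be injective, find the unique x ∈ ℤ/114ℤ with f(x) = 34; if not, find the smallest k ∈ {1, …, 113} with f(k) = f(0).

57

Recall: f is injective when f(s) = f(t) forces s = t.
We have gcd(92, 114) = 2 > 1. Taking s = 0 and t = 57: f(0) = 64 and f(57) = 92·57 + 64 = 5308 ≡ 64 (mod 114).
So f(0) = f(57) while 0 ≠ 57, so f is not injective.
Since f is not injective, we find the least positive k with f(k) = f(0): this means 92k ≡ 0 (mod 114), i.e. 114 ∣ 92k. Since gcd(92, 114) = 2, dividing through by 2 this holds exactly when 57 ∣ 46k, and as gcd(46, 57) = 1, exactly when 57 ∣ k.
The smallest positive such k is 57.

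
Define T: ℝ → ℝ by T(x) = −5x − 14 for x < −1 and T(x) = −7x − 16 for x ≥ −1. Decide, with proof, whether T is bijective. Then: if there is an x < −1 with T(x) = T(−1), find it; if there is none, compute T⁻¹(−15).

Both pieces are strictly decreasing (slopes −5 and −7), so each is injective on its own interval.
The left piece maps (−∞, −1) onto (−9, ∞); the right piece maps [−1, ∞) onto (−∞, −9].
Since −9 = −9, the images partition ℝ: T is injective and surjective, hence bijective.
Because the two images are disjoint, no x < −1 has T(x) = T(−1), so we compute T⁻¹(−15): −15 lies in (−∞, −9], so solve −7x − 16 = −15: x = (−15 + 16)/(−7) = −1/7.

-1/7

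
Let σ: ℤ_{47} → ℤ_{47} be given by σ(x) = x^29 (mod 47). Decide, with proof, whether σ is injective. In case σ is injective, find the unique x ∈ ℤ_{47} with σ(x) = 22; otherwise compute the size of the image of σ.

39

Since 47 is prime, the nonzero elements of ℤ_{47} form a cyclic group of order 46.
As gcd(29, 46) = 1, raising to the 29th power is a bijection on this group: if s^29 ≡ t^29 then (st^{−1})^29 = 1, and the only element of order dividing gcd(29, 46) = 1 is 1, so s = t.
With σ(0) = 0 this makes σ injective on all of ℤ_{47}, hence bijective (finite equal-size domain and codomain). In particular σ is injective.
Since σ is injective, we find the preimage of 22. The inverse of x ↦ x^29 on (ℤ_{47})^× is x ↦ x^27, because 29·27 = 783 = 17·46 + 1 ≡ 1 (mod 46) and x^{46} = 1 for x ≠ 0 (Fermat). So σ⁻¹(22) = 22^27 mod 47.
Repeated squaring mod 47: 22^1 ≡ 22, 22^2 ≡ 22² = 484 ≡ 14, 22^4 ≡ 14² = 196 ≡ 8, 22^8 ≡ 8² = 64 ≡ 17, 22^16 ≡ 17² = 289 ≡ 7. Since 27 = 16 + 8 + 2 + 1, 22^27 ≡ 7·17·14·22: 7·17 = 119 ≡ 25, then 25·14 = 350 ≡ 21, then 21·22 = 462 ≡ 39. So 22^27 ≡ 39 (mod 47).
Hence σ⁻¹(22) = 39.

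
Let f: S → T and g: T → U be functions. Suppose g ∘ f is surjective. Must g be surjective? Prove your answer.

Let c ∈ U. Since g ∘ f is surjective, some a ∈ S has g(f(a)) = c. Then b = f(a) ∈ T satisfies g(b) = c. So g is surjective.

surjective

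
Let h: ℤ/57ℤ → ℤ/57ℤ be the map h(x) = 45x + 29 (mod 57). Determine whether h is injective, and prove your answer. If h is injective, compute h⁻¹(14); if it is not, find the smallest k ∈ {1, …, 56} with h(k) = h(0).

19

Recall that injectivity means: for all a, b in the domain, h(a) = h(b) implies a = b.
We have gcd(45, 57) = 3 > 1. Taking a = 0 and b = 19: h(0) = 29 and h(19) = 45·19 + 29 = 884 ≡ 29 (mod 57).
So h(0) = h(19) while 0 ≠ 19, so h is not injective.
Since h is not injective, we find the least positive k with h(k) = h(0): this means 45k ≡ 0 (mod 57), i.e. 57 ∣ 45k. Since gcd(45, 57) = 3, dividing through by 3 this holds exactly when 19 ∣ 15k, and as gcd(15, 19) = 1, exactly when 19 ∣ k.
The smallest positive such k is 19.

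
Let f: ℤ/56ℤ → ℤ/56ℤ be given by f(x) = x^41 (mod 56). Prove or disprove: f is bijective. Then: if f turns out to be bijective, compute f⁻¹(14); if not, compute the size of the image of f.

35

f(0) = 0^41 = 0.
f(14): Repeated squaring mod 56: 14^1 ≡ 14, 14^2 ≡ 14² = 196 ≡ 28, 14^4 ≡ 28² = 784 ≡ 0, 14^8 ≡ 0² = 0, 14^16 ≡ 0² = 0, 14^32 ≡ 0² = 0. Since 41 = 32 + 8 + 1, 14^41 ≡ 0·0·14: 0·0 = 0, then 0·14 = 0. So 14^41 ≡ 0 (mod 56).
So f(0) = f(14) = 0 while 0 ≠ 14, therefore f is not injective, hence not bijective.
Since f is not bijective, we determine |image(f)|. Computing x^41 mod 56 for each x (by repeated squaring, reducing mod 56 at every step), the values f(0), f(1), …, f(55) are: 0, 1, 32, 19, 16, 45, 48, 7, 8, 25, 40, 51, 24, 13, 0, 15, 32, 33, 16, 3, 48, 21, 8, 39, 40, 9, 24, 27, 0, 29, 32, 47, 16, 17, 48, 35, 8, 53, 40, 23, 24, 41, 0, 43, 32, 5, 16, 31, 48, 49, 8, 11, 40, 37, 24, 55.
The distinct values are {0, 1, 3, 5, 7, 8, 9, 11, 13, 15, 16, 17, 19, 21, 23, 24, 25, 27, 29, 31, 32, 33, 35, 37, 39, 40, 41, 43, 45, 47, 48, 49, 51, 53, 55}; there are 35 of them.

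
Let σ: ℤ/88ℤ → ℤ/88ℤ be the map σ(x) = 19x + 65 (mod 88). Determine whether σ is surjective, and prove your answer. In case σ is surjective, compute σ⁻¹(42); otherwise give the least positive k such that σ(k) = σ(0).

Since gcd(19, 88) = 1, 19 is invertible modulo 88. Euclid's algorithm: 88 = 4·19 + 12, 19 = 1·12 + 7, 12 = 1·7 + 5, 7 = 1·5 + 2, 5 = 2·2 + 1; back-substituting gives 1 = 51·19 − 11·88, so 19⁻¹ ≡ 51 (mod 88).
For any y ∈ ℤ/88ℤ, x = 51(y − 65) mod 88 satisfies σ(x) = 19·51(y − 65) + 65 ≡ y (since 19·51 ≡ 1 mod 88). So every y has a preimage.
Hence σ is surjective.
Since σ is surjective, we find σ⁻¹(42): we need 19x ≡ 42 − 65 ≡ 65 (mod 88). Using 19⁻¹ = 51: x ≡ 51·65 = 3315 = 37·88 + 59, so x = 59.
Check: σ(59) = 19·59 + 65 = 1186 = 13·88 + 42 ≡ 42 (mod 88).

59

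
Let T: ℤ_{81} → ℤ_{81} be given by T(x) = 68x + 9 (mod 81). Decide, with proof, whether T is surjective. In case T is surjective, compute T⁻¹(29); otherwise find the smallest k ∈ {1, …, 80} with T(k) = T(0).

Since gcd(68, 81) = 1, 68 is invertible modulo 81. Euclid's algorithm: 81 = 1·68 + 13, 68 = 5·13 + 3, 13 = 4·3 + 1; back-substituting gives 1 = 56·68 − 47·81, so 68⁻¹ ≡ 56 (mod 81).
Then y ↦ 56(y − 9) is a two-sided inverse to T, so every y ∈ ℤ_{81} has a preimage.
Therefore T is surjective.
Since T is surjective, we find T⁻¹(29): we need 68x ≡ 29 − 9 ≡ 20 (mod 81). Using 68⁻¹ = 56: x ≡ 56·20 = 1120 = 13·81 + 67, so x = 67.
Check: T(67) = 68·67 + 9 = 4565 = 56·81 + 29 ≡ 29 (mod 81).

67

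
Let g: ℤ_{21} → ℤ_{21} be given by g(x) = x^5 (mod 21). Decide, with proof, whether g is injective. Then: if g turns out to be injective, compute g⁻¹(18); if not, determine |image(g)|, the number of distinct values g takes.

Computing x^5 mod 21 for each x (by repeated squaring, reducing mod 21 at every step), the values g(0), g(1), …, g(20) are: 0, 1, 11, 12, 16, 17, 6, 7, 8, 18, 19, 2, 3, 13, 14, 15, 4, 5, 9, 10, 20.
Every element of ℤ_{21} appears exactly once in this list, so g is a bijection, and in particular injective.
Since g is injective, we read off the preimage of 18 from the same table: g(9) = 18, so g⁻¹(18) = 9.

9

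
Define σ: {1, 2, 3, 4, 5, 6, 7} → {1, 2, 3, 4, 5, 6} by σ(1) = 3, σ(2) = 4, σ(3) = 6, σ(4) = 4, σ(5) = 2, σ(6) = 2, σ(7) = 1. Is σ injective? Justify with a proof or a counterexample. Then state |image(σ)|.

5

σ(2) = 4 = σ(4) with 2 ≠ 4, so σ is not injective.
The image of σ is {1, 2, 3, 4, 6}, which has 5 elements.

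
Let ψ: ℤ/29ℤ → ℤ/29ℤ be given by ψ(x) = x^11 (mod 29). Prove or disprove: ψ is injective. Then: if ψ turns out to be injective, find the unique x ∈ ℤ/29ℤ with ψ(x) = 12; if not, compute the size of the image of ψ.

Since 29 is prime, the nonzero elements of ℤ/29ℤ form a cyclic group of order 28.
As gcd(11, 28) = 1, raising to the 11th power is a bijection on this group: if a^11 ≡ b^11 then (ab^{−1})^11 = 1, and the only element of order dividing gcd(11, 28) = 1 is 1, so a = b.
With ψ(0) = 0 this makes ψ injective on all of ℤ/29ℤ, hence bijective (finite equal-size domain and codomain). In particular ψ is injective.
Since ψ is injective, we find the preimage of 12. The inverse of x ↦ x^11 on (ℤ/29ℤ)^× is x ↦ x^23, because 11·23 = 253 = 9·28 + 1 ≡ 1 (mod 28) and x^{28} = 1 for x ≠ 0 (Fermat). So ψ⁻¹(12) = 12^23 mod 29.
Repeated squaring mod 29: 12^1 ≡ 12, 12^2 ≡ 12² = 144 ≡ 28, 12^4 ≡ 28² = 784 ≡ 1, 12^8 ≡ 1² = 1, 12^16 ≡ 1² = 1. Since 23 = 16 + 4 + 2 + 1, 12^23 ≡ 1·1·28·12: 1·1 = 1, then 1·28 = 28, then 28·12 = 336 ≡ 17. So 12^23 ≡ 17 (mod 29).
Hence ψ⁻¹(12) = 17.

17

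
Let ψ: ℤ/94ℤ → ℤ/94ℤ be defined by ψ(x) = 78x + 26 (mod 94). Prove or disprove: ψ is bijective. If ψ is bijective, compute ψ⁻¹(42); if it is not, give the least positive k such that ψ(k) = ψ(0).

47

We have gcd(78, 94) = 2 > 1. Taking s = 0 and t = 47: ψ(0) = 26 and ψ(47) = 78·47 + 26 = 3692 ≡ 26 (mod 94).
So ψ(0) = ψ(47) while 0 ≠ 47, so ψ is not injective, hence not bijective.
Since ψ is not bijective, we find the least positive k with ψ(k) = ψ(0): this means 78k ≡ 0 (mod 94), i.e. 94 ∣ 78k. Since gcd(78, 94) = 2, dividing through by 2 this holds exactly when 47 ∣ 39k, and as gcd(39, 47) = 1, exactly when 47 ∣ k.
The smallest positive such k is 47.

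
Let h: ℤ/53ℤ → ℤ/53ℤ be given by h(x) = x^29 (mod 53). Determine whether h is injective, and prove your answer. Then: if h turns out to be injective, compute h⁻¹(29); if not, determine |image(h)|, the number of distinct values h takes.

Since 53 is prime, the nonzero elements of ℤ/53ℤ form a cyclic group of order 52.
As gcd(29, 52) = 1, raising to the 29th power is a bijection on this group: if s^29 ≡ t^29 then (st^{−1})^29 = 1, and the only element of order dividing gcd(29, 52) = 1 is 1, so s = t.
With h(0) = 0 this makes h injective on all of ℤ/53ℤ, hence bijective (finite equal-size domain and codomain). In particular h is injective.
Since h is injective, we find the preimage of 29. The inverse of x ↦ x^29 on (ℤ/53ℤ)^× is x ↦ x^9, because 29·9 = 261 = 5·52 + 1 ≡ 1 (mod 52) and x^{52} = 1 for x ≠ 0 (Fermat). So h⁻¹(29) = 29^9 mod 53.
Repeated squaring mod 53: 29^1 ≡ 29, 29^2 ≡ 29² = 841 ≡ 46, 29^4 ≡ 46² = 2116 ≡ 49, 29^8 ≡ 49² = 2401 ≡ 16. Since 9 = 8 + 1, 29^9 ≡ 16·29: 16·29 = 464 ≡ 40. So 29^9 ≡ 40 (mod 53).
Hence h⁻¹(29) = 40.

40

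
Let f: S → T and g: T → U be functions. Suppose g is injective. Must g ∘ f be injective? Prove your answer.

No. Take S = {1, 2}, T = U = {1, 2}, f(1) = f(2) = 1, and g = identity (injective).
Then (g ∘ f)(1) = (g ∘ f)(2) = 1 with 1 ≠ 2, so g ∘ f is not injective.

not injective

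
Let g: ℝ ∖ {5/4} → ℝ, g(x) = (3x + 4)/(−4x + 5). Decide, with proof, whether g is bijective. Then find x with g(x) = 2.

If g(x) = −3/4, cross-multiplying gives −4(3x + 4) = 3(−4x + 5), which simplifies to −16 = 15 — false.  So −3/4 has no preimage and g is not surjective.
Therefore g is not bijective.
Solving g(x) = 2: cross-multiplying gives 3x + 4 = 2(−4x + 5), which rearranges to 11x = 6, so x = 6/11.

6/11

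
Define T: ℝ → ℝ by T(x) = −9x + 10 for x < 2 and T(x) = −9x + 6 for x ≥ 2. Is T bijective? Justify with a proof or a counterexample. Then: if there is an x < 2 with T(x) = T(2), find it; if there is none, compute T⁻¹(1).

1

Both pieces are strictly decreasing (slopes −9 and −9), so each is injective on its own interval.
The left piece maps (−∞, 2) onto (−8, ∞); the right piece maps [2, ∞) onto (−∞, −12].
The images leave a gap (−8 has no preimage), so T is not surjective, hence not bijective.
Because the two images are disjoint, no x < 2 has T(x) = T(2), so we compute T⁻¹(1): 1 lies in (−8, ∞), so solve −9x + 10 = 1: x = (1 − 10)/(−9) = 1.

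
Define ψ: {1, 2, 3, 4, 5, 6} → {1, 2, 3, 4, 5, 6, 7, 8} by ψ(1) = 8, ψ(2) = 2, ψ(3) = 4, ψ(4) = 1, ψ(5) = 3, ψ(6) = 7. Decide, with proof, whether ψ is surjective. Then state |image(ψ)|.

6

No element maps to 5, so ψ is not surjective.
The image of ψ is {1, 2, 3, 4, 7, 8}, which has 6 elements.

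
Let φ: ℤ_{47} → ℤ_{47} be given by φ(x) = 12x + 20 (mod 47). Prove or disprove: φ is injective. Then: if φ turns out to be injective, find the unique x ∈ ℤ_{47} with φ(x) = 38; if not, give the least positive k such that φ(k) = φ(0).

25

Suppose φ(a) = φ(b) in ℤ_{47}. Then 12a + 20 ≡ 12b + 20 (mod 47), hence 12(a − b) ≡ 0 (mod 47).
Since gcd(12, 47) = 1, 12 is invertible modulo 47, thus a − b ≡ 0 (mod 47), i.e. a = b.
Therefore φ is injective.
We now compute 12⁻¹ mod 47 explicitly. Euclid's algorithm: 47 = 3·12 + 11, 12 = 1·11 + 1; back-substituting gives 1 = 4·12 − 1·47, so 12⁻¹ ≡ 4 (mod 47).
Since φ is injective, we find φ⁻¹(38): we need 12x ≡ 38 − 20 ≡ 18 (mod 47). Using 12⁻¹ = 4: x ≡ 4·18 = 72 = 1·47 + 25, so x = 25.
Check: φ(25) = 12·25 + 20 = 320 = 6·47 + 38 ≡ 38 (mod 47).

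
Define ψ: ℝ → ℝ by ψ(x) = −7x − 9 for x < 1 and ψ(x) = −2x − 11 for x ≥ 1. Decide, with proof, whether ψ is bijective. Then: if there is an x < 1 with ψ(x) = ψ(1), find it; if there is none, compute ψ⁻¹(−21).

Both pieces are strictly decreasing (slopes −7 and −2), so each is injective on its own interval.
The left piece maps (−∞, 1) onto (−16, ∞); the right piece maps [1, ∞) onto (−∞, −13].
These images overlap. In particular ψ(1) = −13 (right piece), and solving −7x − 9 = −13 on the left piece gives x = 4/7 < 1.
So ψ(4/7) = ψ(1) with 4/7 ≠ 1, and ψ is not injective, hence not bijective. This x = 4/7 is the requested value below 1.

4/7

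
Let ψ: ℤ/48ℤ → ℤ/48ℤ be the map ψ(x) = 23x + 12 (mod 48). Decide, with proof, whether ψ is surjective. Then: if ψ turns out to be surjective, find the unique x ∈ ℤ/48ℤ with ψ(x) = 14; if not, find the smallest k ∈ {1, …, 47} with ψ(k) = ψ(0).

Since gcd(23, 48) = 1, 23 is invertible modulo 48. Euclid's algorithm: 48 = 2·23 + 2, 23 = 11·2 + 1; back-substituting gives 1 = 23·23 − 11·48, so 23⁻¹ ≡ 23 (mod 48).
Then y ↦ 23(y − 12) is a two-sided inverse to ψ, so every y ∈ ℤ/48ℤ has a preimage.
Thus ψ is surjective.
Since ψ is surjective, we compute ψ⁻¹(14): solve 23x + 12 ≡ 14 (mod 48), i.e. 23x ≡ 2 (mod 48).
Multiplying by 23⁻¹ = 23 gives x ≡ 23·2 = 46 ≡ 46 (mod 48).
Check: ψ(46) = 23·46 + 12 = 1070 = 22·48 + 14 ≡ 14 (mod 48).

46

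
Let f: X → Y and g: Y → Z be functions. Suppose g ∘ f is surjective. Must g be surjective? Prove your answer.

surjective

Let c ∈ Z. Since g ∘ f is surjective, some a ∈ X has g(f(a)) = c. Then b = f(a) ∈ Y satisfies g(b) = c. So g is surjective.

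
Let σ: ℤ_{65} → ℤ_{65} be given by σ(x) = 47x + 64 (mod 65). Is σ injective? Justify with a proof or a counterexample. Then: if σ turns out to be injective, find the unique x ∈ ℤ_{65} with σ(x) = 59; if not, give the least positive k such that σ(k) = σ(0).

40

Recall: σ is injective if σ(a) = σ(b) implies a = b.
Suppose σ(a) = σ(b) in ℤ_{65}. Then 47a + 64 ≡ 47b + 64 (mod 65), so 47(a − b) ≡ 0 (mod 65).
Since gcd(47, 65) = 1, 47 is invertible modulo 65, hence a − b ≡ 0 (mod 65), i.e. a = b.
Hence σ is injective.
We now compute 47⁻¹ mod 65 explicitly. Euclid's algorithm: 65 = 1·47 + 18, 47 = 2·18 + 11, 18 = 1·11 + 7, 11 = 1·7 + 4, 7 = 1·4 + 3, 4 = 1·3 + 1; back-substituting gives 1 = 18·47 − 13·65, so 47⁻¹ ≡ 18 (mod 65).
Since σ is injective, we compute σ⁻¹(59): solve 47x + 64 ≡ 59 (mod 65), i.e. 47x ≡ 60 (mod 65).
Multiplying by 47⁻¹ = 18 gives x ≡ 18·60 = 1080 = 16·65 + 40 ≡ 40 (mod 65).
Check: σ(40) = 47·40 + 64 = 1944 = 29·65 + 59 ≡ 59 (mod 65).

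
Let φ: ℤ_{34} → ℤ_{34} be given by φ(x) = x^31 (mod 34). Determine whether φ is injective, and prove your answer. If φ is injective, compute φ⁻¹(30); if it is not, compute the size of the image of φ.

Computing x^31 mod 34 for each x (by repeated squaring, reducing mod 34 at every step), the values φ(0), φ(1), …, φ(33) are: 0, 1, 26, 23, 30, 7, 20, 5, 32, 19, 12, 31, 10, 21, 28, 25, 16, 17, 18, 9, 6, 13, 24, 3, 22, 15, 2, 29, 14, 27, 4, 11, 8, 33.
Every element of ℤ_{34} appears exactly once in this list, so φ is a bijection, and in particular injective.
Since φ is injective, we read off the preimage of 30 from the same table: φ(4) = 30, so φ⁻¹(30) = 4.

4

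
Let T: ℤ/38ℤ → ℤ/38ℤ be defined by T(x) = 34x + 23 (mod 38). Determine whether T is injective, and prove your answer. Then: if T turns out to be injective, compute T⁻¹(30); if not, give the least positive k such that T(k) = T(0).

Recall: T is injective if T(u) = T(v) implies u = v.
We have gcd(34, 38) = 2 > 1. Taking u = 0 and v = 19: T(0) = 23 and T(19) = 34·19 + 23 = 669 ≡ 23 (mod 38).
So T(0) = T(19) while 0 ≠ 19, thus T is not injective.
Since T is not injective, we find the least positive k with T(k) = T(0): this means 34k ≡ 0 (mod 38), i.e. 38 ∣ 34k. Since gcd(34, 38) = 2, dividing through by 2 this holds exactly when 19 ∣ 17k, and as gcd(17, 19) = 1, exactly when 19 ∣ k.
The smallest positive such k is 19.

19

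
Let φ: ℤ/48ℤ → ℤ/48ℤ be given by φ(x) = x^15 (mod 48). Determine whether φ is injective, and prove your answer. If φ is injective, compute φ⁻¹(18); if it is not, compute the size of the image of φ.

27

φ(0) = 0^15 = 0.
φ(6): Repeated squaring mod 48: 6^1 ≡ 6, 6^2 ≡ 6² = 36, 6^4 ≡ 36² = 1296 ≡ 0, 6^8 ≡ 0² = 0. Since 15 = 8 + 4 + 2 + 1, 6^15 ≡ 0·0·36·6: 0·0 = 0, then 0·36 = 0, then 0·6 = 0. So 6^15 ≡ 0 (mod 48).
So φ(0) = φ(6) = 0 while 0 ≠ 6, thus φ is not injective.
Since φ is not injective, we determine |image(φ)|. Computing x^15 mod 48 for each x (by repeated squaring, reducing mod 48 at every step), the values φ(0), φ(1), …, φ(47) are: 0, 1, 32, 27, 16, 29, 0, 7, 32, 9, 16, 35, 0, 37, 32, 15, 16, 17, 0, 43, 32, 45, 16, 23, 0, 25, 32, 3, 16, 5, 0, 31, 32, 33, 16, 11, 0, 13, 32, 39, 16, 41, 0, 19, 32, 21, 16, 47.
The distinct values are {0, 1, 3, 5, 7, 9, 11, 13, 15, 16, 17, 19, 21, 23, 25, 27, 29, 31, 32, 33, 35, 37, 39, 41, 43, 45, 47}; there are 27 of them.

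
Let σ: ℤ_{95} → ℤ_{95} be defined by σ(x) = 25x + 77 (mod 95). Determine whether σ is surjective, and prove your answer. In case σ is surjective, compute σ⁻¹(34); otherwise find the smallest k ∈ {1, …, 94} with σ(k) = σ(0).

19

By definition, surjectivity means every element of the codomain has a preimage under σ.
Since gcd(25, 95) = 5, we have 25x ≡ 0 (mod 5) for all x, so σ(x) ≡ 2 (mod 5).
But 0 ≢ 2 (mod 5), so 0 ∈ ℤ_{95} has no preimage. Hence σ is not surjective.
Since σ is not surjective, we find the least positive k with σ(k) = σ(0): this means 25k ≡ 0 (mod 95), i.e. 95 ∣ 25k. Since gcd(25, 95) = 5, dividing through by 5 this holds exactly when 19 ∣ 5k, and as gcd(5, 19) = 1, exactly when 19 ∣ k.
The smallest positive such k is 19.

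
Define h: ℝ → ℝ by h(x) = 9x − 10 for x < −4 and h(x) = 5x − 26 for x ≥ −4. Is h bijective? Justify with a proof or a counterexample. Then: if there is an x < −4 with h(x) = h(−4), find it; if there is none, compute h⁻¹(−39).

-13/5

Both pieces are strictly increasing (slopes 9 and 5), so each is injective on its own interval.
The left piece maps (−∞, −4) onto (−∞, −46); the right piece maps [−4, ∞) onto [−46, ∞).
Since −46 = −46, the images partition ℝ: h is injective and surjective, hence bijective.
Because the two images are disjoint, no x < −4 has h(x) = h(−4), so we compute h⁻¹(−39): −39 lies in [−46, ∞), so solve 5x − 26 = −39: x = (−39 + 26)/5 = −13/5.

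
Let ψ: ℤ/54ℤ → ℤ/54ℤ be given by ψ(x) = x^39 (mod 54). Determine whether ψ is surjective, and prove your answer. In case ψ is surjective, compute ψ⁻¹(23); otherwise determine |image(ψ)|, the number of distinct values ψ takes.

ψ(0) = 0^39 = 0.
ψ(6): Repeated squaring mod 54: 6^1 ≡ 6, 6^2 ≡ 6² = 36, 6^4 ≡ 36² = 1296 ≡ 0, 6^8 ≡ 0² = 0, 6^16 ≡ 0² = 0, 6^32 ≡ 0² = 0. Since 39 = 32 + 4 + 2 + 1, 6^39 ≡ 0·0·36·6: 0·0 = 0, then 0·36 = 0, then 0·6 = 0. So 6^39 ≡ 0 (mod 54).
So ψ(0) = ψ(6) = 0 while 0 ≠ 6, hence ψ is not injective.
A non-injective map from the 54-element set ℤ/54ℤ to itself takes at most 53 distinct values, so it cannot be surjective. Thus ψ is not surjective.
Since ψ is not surjective, we determine |image(ψ)|. Computing x^39 mod 54 for each x (by repeated squaring, reducing mod 54 at every step), the values ψ(0), ψ(1), …, ψ(53) are: 0, 1, 8, 27, 10, 17, 0, 19, 26, 27, 28, 35, 0, 37, 44, 27, 46, 53, 0, 1, 8, 27, 10, 17, 0, 19, 26, 27, 28, 35, 0, 37, 44, 27, 46, 53, 0, 1, 8, 27, 10, 17, 0, 19, 26, 27, 28, 35, 0, 37, 44, 27, 46, 53.
The distinct values are {0, 1, 8, 10, 17, 19, 26, 27, 28, 35, 37, 44, 46, 53}; there are 14 of them.

14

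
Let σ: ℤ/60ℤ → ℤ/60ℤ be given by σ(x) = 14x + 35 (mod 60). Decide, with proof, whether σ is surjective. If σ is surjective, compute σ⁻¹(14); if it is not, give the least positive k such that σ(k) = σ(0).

Since gcd(14, 60) = 2, we have 14x ≡ 0 (mod 2) for all x, so σ(x) ≡ 1 (mod 2).
But 0 ≢ 1 (mod 2), so 0 ∈ ℤ/60ℤ has no preimage. Hence σ is not surjective.
Since σ is not surjective, we find the least positive k with σ(k) = σ(0): this means 14k ≡ 0 (mod 60), i.e. 60 ∣ 14k. Since gcd(14, 60) = 2, dividing through by 2 this holds exactly when 30 ∣ 7k, and as gcd(7, 30) = 1, exactly when 30 ∣ k.
The smallest positive such k is 30.

30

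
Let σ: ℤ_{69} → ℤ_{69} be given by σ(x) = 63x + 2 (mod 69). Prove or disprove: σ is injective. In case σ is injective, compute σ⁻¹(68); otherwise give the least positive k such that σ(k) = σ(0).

Recall that σ is injective if σ(u) = σ(v) implies u = v.
We have gcd(63, 69) = 3 > 1. Taking u = 0 and v = 23: σ(0) = 2 and σ(23) = 63·23 + 2 = 1451 ≡ 2 (mod 69).
So σ(0) = σ(23) while 0 ≠ 23, therefore σ is not injective.
Since σ is not injective, we find the least positive k with σ(k) = σ(0): this means 63k ≡ 0 (mod 69), i.e. 69 ∣ 63k. Since gcd(63, 69) = 3, dividing through by 3 this holds exactly when 23 ∣ 21k, and as gcd(21, 23) = 1, exactly when 23 ∣ k.
The smallest positive such k is 23.

23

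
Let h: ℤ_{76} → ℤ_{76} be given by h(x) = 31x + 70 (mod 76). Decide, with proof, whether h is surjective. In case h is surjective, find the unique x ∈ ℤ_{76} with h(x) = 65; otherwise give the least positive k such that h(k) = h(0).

Recall: surjectivity means every element of the codomain has a preimage under h.
Since gcd(31, 76) = 1, 31 is invertible modulo 76. Euclid's algorithm: 76 = 2·31 + 14, 31 = 2·14 + 3, 14 = 4·3 + 2, 3 = 1·2 + 1; back-substituting gives 1 = 27·31 − 11·76, so 31⁻¹ ≡ 27 (mod 76).
For any y ∈ ℤ_{76}, x = 27(y − 70) mod 76 satisfies h(x) = 31·27(y − 70) + 70 ≡ y (since 31·27 ≡ 1 mod 76). So every y has a preimage.
Hence h is surjective.
Since h is surjective, we find h⁻¹(65): we need 31x ≡ 65 − 70 ≡ 71 (mod 76). Using 31⁻¹ = 27: x ≡ 27·71 = 1917 = 25·76 + 17, so x = 17.
Check: h(17) = 31·17 + 70 = 597 = 7·76 + 65 ≡ 65 (mod 76).

17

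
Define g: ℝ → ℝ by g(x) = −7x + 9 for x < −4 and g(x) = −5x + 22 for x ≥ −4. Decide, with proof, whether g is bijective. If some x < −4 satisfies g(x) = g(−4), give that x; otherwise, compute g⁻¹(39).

-33/7

Both pieces are strictly decreasing (slopes −7 and −5), so each is injective on its own interval.
The left piece maps (−∞, −4) onto (37, ∞); the right piece maps [−4, ∞) onto (−∞, 42].
These images overlap. In particular g(−4) = 42 (right piece), and solving −7x + 9 = 42 on the left piece gives x = −33/7 < −4.
So g(−33/7) = g(−4) with −33/7 ≠ −4, and g is not injective, hence not bijective. This x = −33/7 is the requested value below −4.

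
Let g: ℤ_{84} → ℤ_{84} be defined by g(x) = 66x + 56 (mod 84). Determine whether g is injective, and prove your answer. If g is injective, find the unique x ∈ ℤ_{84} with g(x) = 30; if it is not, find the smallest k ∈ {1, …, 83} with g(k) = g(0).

14

By definition, g is injective when g(s) = g(t) forces s = t.
We have gcd(66, 84) = 6 > 1. Taking s = 0 and t = 14: g(0) = 56 and g(14) = 66·14 + 56 = 980 ≡ 56 (mod 84).
So g(0) = g(14) while 0 ≠ 14, so g is not injective.
Since g is not injective, we find the least positive k with g(k) = g(0): this means 66k ≡ 0 (mod 84), i.e. 84 ∣ 66k. Since gcd(66, 84) = 6, dividing through by 6 this holds exactly when 14 ∣ 11k, and as gcd(11, 14) = 1, exactly when 14 ∣ k.
The smallest positive such k is 14.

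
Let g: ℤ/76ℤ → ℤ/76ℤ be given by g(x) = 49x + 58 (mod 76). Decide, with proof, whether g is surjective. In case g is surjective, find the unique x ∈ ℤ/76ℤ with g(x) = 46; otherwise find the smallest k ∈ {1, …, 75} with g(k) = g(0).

68

Since gcd(49, 76) = 1, 49 is invertible modulo 76. Euclid's algorithm: 76 = 1·49 + 27, 49 = 1·27 + 22, 27 = 1·22 + 5, 22 = 4·5 + 2, 5 = 2·2 + 1; back-substituting gives 1 = 45·49 − 29·76, so 49⁻¹ ≡ 45 (mod 76).
For any y ∈ ℤ/76ℤ, x = 45(y − 58) mod 76 satisfies g(x) = 49·45(y − 58) + 58 ≡ y (since 49·45 ≡ 1 mod 76). So every y has a preimage.
So g is surjective.
Since g is surjective, we find g⁻¹(46): we need 49x ≡ 46 − 58 ≡ 64 (mod 76). Using 49⁻¹ = 45: x ≡ 45·64 = 2880 = 37·76 + 68, so x = 68.
Check: g(68) = 49·68 + 58 = 3390 = 44·76 + 46 ≡ 46 (mod 76).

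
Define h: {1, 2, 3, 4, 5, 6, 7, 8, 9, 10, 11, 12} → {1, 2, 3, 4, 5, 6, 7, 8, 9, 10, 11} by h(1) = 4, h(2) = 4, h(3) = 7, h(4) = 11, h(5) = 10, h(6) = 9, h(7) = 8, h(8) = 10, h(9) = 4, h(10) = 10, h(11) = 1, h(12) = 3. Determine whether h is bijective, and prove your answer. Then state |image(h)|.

8

h(1) = 4 = h(2) with 1 ≠ 2, so h is not injective, hence not bijective.
The image of h is {1, 3, 4, 7, 8, 9, 10, 11}, which has 8 elements.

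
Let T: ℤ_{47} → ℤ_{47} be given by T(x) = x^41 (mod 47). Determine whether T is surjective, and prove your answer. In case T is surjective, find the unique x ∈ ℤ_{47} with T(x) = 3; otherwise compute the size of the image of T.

37

Since 47 is prime, the nonzero elements of ℤ_{47} form a cyclic group of order 46.
As gcd(41, 46) = 1, raising to the 41st power is a bijection on this group: if u^41 ≡ v^41 then (uv^{−1})^41 = 1, and the only element of order dividing gcd(41, 46) = 1 is 1, so u = v.
With T(0) = 0 this makes T injective on all of ℤ_{47}, hence bijective (finite equal-size domain and codomain). In particular T is surjective.
Since T is surjective, we find the preimage of 3. The inverse of x ↦ x^41 on (ℤ_{47})^× is x ↦ x^9, because 41·9 = 369 = 8·46 + 1 ≡ 1 (mod 46) and x^{46} = 1 for x ≠ 0 (Fermat). So T⁻¹(3) = 3^9 mod 47.
Repeated squaring mod 47: 3^1 ≡ 3, 3^2 ≡ 3² = 9, 3^4 ≡ 9² = 81 ≡ 34, 3^8 ≡ 34² = 1156 ≡ 28. Since 9 = 8 + 1, 3^9 ≡ 28·3: 28·3 = 84 ≡ 37. So 3^9 ≡ 37 (mod 47).
Hence T⁻¹(3) = 37.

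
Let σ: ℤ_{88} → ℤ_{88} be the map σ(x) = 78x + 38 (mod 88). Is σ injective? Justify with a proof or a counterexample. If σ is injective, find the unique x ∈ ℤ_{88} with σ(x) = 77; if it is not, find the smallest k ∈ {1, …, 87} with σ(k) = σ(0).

We have gcd(78, 88) = 2 > 1. Taking s = 0 and t = 44: σ(0) = 38 and σ(44) = 78·44 + 38 = 3470 ≡ 38 (mod 88).
So σ(0) = σ(44) while 0 ≠ 44, so σ is not injective.
Since σ is not injective, we find the least positive k with σ(k) = σ(0): this means 78k ≡ 0 (mod 88), i.e. 88 ∣ 78k. Since gcd(78, 88) = 2, dividing through by 2 this holds exactly when 44 ∣ 39k, and as gcd(39, 44) = 1, exactly when 44 ∣ k.
The smallest positive such k is 44.

44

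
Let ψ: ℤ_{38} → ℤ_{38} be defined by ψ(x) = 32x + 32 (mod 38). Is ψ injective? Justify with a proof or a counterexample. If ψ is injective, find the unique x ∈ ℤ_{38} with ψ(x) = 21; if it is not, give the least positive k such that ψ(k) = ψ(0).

19

Recall: ψ is injective when ψ(x_1) = ψ(x_2) forces x_1 = x_2.
We have gcd(32, 38) = 2 > 1. Taking x_1 = 0 and x_2 = 19: ψ(0) = 32 and ψ(19) = 32·19 + 32 = 640 ≡ 32 (mod 38).
So ψ(0) = ψ(19) while 0 ≠ 19, so ψ is not injective.
Since ψ is not injective, we find the least positive k with ψ(k) = ψ(0): this means 32k ≡ 0 (mod 38), i.e. 38 ∣ 32k. Since gcd(32, 38) = 2, dividing through by 2 this holds exactly when 19 ∣ 16k, and as gcd(16, 19) = 1, exactly when 19 ∣ k.
The smallest positive such k is 19.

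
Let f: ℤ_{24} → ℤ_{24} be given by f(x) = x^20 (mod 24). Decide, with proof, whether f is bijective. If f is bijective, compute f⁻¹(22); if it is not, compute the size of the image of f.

f(2): Repeated squaring mod 24: 2^1 ≡ 2, 2^2 ≡ 2² = 4, 2^4 ≡ 4² = 16, 2^8 ≡ 16² = 256 ≡ 16, 2^16 ≡ 16² = 256 ≡ 16. Since 20 = 16 + 4, 2^20 ≡ 16·16: 16·16 = 256 ≡ 16. So 2^20 ≡ 16 (mod 24).
f(4): Repeated squaring mod 24: 4^1 ≡ 4, 4^2 ≡ 4² = 16, 4^4 ≡ 16² = 256 ≡ 16, 4^8 ≡ 16² = 256 ≡ 16, 4^16 ≡ 16² = 256 ≡ 16. Since 20 = 16 + 4, 4^20 ≡ 16·16: 16·16 = 256 ≡ 16. So 4^20 ≡ 16 (mod 24).
So f(2) = f(4) = 16 while 2 ≠ 4, hence f is not injective, hence not bijective.
Since f is not bijective, we determine |image(f)|. Computing x^20 mod 24 for each x (by repeated squaring, reducing mod 24 at every step), the values f(0), f(1), …, f(23) are: 0, 1, 16, 9, 16, 1, 0, 1, 16, 9, 16, 1, 0, 1, 16, 9, 16, 1, 0, 1, 16, 9, 16, 1.
The distinct values are {0, 1, 9, 16}; there are 4 of them.

4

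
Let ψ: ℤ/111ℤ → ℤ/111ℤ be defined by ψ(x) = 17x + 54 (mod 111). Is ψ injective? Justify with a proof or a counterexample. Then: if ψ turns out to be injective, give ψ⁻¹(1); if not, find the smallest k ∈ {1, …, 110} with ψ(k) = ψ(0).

23

Suppose ψ(s) = ψ(t) in ℤ/111ℤ. Then 17s + 54 ≡ 17t + 54 (mod 111), hence 17(s − t) ≡ 0 (mod 111).
Since gcd(17, 111) = 1, 17 is invertible modulo 111, so s − t ≡ 0 (mod 111), i.e. s = t.
Therefore ψ is injective.
We now compute 17⁻¹ mod 111 explicitly. Euclid's algorithm: 111 = 6·17 + 9, 17 = 1·9 + 8, 9 = 1·8 + 1; back-substituting gives 1 = 98·17 − 15·111, so 17⁻¹ ≡ 98 (mod 111).
Since ψ is injective, we find ψ⁻¹(1): we need 17x ≡ 1 − 54 ≡ 58 (mod 111). Using 17⁻¹ = 98: x ≡ 98·58 = 5684 = 51·111 + 23, so x = 23.
Check: ψ(23) = 17·23 + 54 = 445 = 4·111 + 1 ≡ 1 (mod 111).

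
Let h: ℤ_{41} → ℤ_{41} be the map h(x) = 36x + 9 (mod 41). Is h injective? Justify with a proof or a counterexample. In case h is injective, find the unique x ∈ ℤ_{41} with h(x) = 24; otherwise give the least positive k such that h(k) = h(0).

If h(u) = h(v), then 36u ≡ 36v (mod 41). Because gcd(36, 41) = 1, we may cancel 36 to get u ≡ v (mod 41).
Therefore h is injective.
We now compute 36⁻¹ mod 41 explicitly. Euclid's algorithm: 41 = 1·36 + 5, 36 = 7·5 + 1; back-substituting gives 1 = 8·36 − 7·41, so 36⁻¹ ≡ 8 (mod 41).
Since h is injective, we compute h⁻¹(24): solve 36x + 9 ≡ 24 (mod 41), i.e. 36x ≡ 15 (mod 41).
Multiplying by 36⁻¹ = 8 gives x ≡ 8·15 = 120 = 2·41 + 38 ≡ 38 (mod 41).
Check: h(38) = 36·38 + 9 = 1377 = 33·41 + 24 ≡ 24 (mod 41).

38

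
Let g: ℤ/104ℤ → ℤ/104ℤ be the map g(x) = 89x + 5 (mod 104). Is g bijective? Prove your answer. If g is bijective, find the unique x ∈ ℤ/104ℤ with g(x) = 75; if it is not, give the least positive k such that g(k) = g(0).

Suppose g(x_1) = g(x_2) in ℤ/104ℤ. Then 89x_1 + 5 ≡ 89x_2 + 5 (mod 104), so 89(x_1 − x_2) ≡ 0 (mod 104).
Since gcd(89, 104) = 1, 89 is invertible modulo 104, therefore x_1 − x_2 ≡ 0 (mod 104), i.e. x_1 = x_2.
We now compute 89⁻¹ mod 104 explicitly. Euclid's algorithm: 104 = 1·89 + 15, 89 = 5·15 + 14, 15 = 1·14 + 1; back-substituting gives 1 = 97·89 − 83·104, so 89⁻¹ ≡ 97 (mod 104).
Then y ↦ 97(y − 5) is a two-sided inverse to g, so every y ∈ ℤ/104ℤ has a preimage.
Hence g is bijective.
Since g is bijective, we find g⁻¹(75): we need 89x ≡ 75 − 5 ≡ 70 (mod 104). Using 89⁻¹ = 97: x ≡ 97·70 = 6790 = 65·104 + 30, so x = 30.
Check: g(30) = 89·30 + 5 = 2675 = 25·104 + 75 ≡ 75 (mod 104).

30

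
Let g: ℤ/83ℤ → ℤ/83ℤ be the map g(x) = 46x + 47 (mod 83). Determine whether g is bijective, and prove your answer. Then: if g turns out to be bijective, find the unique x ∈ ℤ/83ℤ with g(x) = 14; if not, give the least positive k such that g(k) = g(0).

By definition, injectivity means: for all x_1, x_2 in the domain, g(x_1) = g(x_2) implies x_1 = x_2.
If g(x_1) = g(x_2), then 46x_1 ≡ 46x_2 (mod 83). Because gcd(46, 83) = 1, we may cancel 46 to get x_1 ≡ x_2 (mod 83).
We now compute 46⁻¹ mod 83 explicitly. Euclid's algorithm: 83 = 1·46 + 37, 46 = 1·37 + 9, 37 = 4·9 + 1; back-substituting gives 1 = 74·46 − 41·83, so 46⁻¹ ≡ 74 (mod 83).
For any y ∈ ℤ/83ℤ, x = 74(y − 47) mod 83 satisfies g(x) = 46·74(y − 47) + 47 ≡ y (since 46·74 ≡ 1 mod 83). So every y has a preimage.
Hence g is bijective.
Since g is bijective, we compute g⁻¹(14): solve 46x + 47 ≡ 14 (mod 83), i.e. 46x ≡ 50 (mod 83).
Multiplying by 46⁻¹ = 74 gives x ≡ 74·50 = 3700 = 44·83 + 48 ≡ 48 (mod 83).
Check: g(48) = 46·48 + 47 = 2255 = 27·83 + 14 ≡ 14 (mod 83).

48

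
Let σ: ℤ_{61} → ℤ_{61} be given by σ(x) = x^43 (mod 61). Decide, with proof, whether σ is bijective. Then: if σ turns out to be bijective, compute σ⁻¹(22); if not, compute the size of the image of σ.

56

Since 61 is prime, the nonzero elements of ℤ_{61} form a cyclic group of order 60.
As gcd(43, 60) = 1, raising to the 43rd power is a bijection on this group: if x_1^43 ≡ x_2^43 then (x_1x_2^{−1})^43 = 1, and the only element of order dividing gcd(43, 60) = 1 is 1, so x_1 = x_2.
With σ(0) = 0 this makes σ injective on all of ℤ_{61}, hence bijective (finite equal-size domain and codomain). In particular σ is bijective.
Since σ is bijective, we find the preimage of 22. The inverse of x ↦ x^43 on (ℤ_{61})^× is x ↦ x^7, because 43·7 = 301 = 5·60 + 1 ≡ 1 (mod 60) and x^{60} = 1 for x ≠ 0 (Fermat). So σ⁻¹(22) = 22^7 mod 61.
Repeated squaring mod 61: 22^1 ≡ 22, 22^2 ≡ 22² = 484 ≡ 57, 22^4 ≡ 57² = 3249 ≡ 16. Since 7 = 4 + 2 + 1, 22^7 ≡ 16·57·22: 16·57 = 912 ≡ 58, then 58·22 = 1276 ≡ 56. So 22^7 ≡ 56 (mod 61).
Hence σ⁻¹(22) = 56.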